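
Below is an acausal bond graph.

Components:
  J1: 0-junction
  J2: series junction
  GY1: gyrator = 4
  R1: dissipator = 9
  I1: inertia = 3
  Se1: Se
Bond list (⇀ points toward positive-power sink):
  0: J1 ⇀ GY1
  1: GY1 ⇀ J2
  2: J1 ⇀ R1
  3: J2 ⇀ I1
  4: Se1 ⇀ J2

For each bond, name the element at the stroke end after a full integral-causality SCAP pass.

β4 |J2  (Se1 fixes effort; stroke away)
β3 |I1  (I1 integral (f out))
β1 |J2  (J2: bond 3 brought flow, rest push out)
β0 |J1  (GY GY1: same side as bond 1)
β2 |R1  (0-jn J1 has e-setter on 0)

β0 stroke at J1
β1 stroke at J2
β2 stroke at R1
β3 stroke at I1
β4 stroke at J2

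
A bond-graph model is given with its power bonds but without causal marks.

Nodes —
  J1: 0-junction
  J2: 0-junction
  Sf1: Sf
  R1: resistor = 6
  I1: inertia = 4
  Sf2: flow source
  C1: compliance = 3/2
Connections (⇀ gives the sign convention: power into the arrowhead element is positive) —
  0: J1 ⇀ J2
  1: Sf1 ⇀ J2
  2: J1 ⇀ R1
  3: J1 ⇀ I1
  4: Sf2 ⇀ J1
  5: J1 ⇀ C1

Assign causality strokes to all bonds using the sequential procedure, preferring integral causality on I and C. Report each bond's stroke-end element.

β0 stroke→J2
β1 stroke→Sf1
β2 stroke→R1
β3 stroke→I1
β4 stroke→Sf2
β5 stroke→J1

b1 stroke→Sf1  (source Sf1 imposes f)
b4 stroke→Sf2  (Sf2 fixes flow; stroke at Sf2)
b0 stroke→J2  (J2: last free bond brings effort in)
b3 stroke→I1  (prefer integral on I1)
b5 stroke→J1  (prefer integral on C1)
b2 stroke→R1  (J1: bond 5 brought effort, rest push out)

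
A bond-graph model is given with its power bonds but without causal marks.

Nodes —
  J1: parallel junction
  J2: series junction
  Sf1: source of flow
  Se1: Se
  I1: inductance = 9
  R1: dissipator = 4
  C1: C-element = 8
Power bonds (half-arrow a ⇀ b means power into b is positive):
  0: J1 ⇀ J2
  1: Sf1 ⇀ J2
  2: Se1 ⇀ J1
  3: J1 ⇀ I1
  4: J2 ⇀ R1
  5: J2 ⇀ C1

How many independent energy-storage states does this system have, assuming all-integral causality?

2  (C1, I1 all integral)

b1 →Sf1  (Sf1: flow source, stroke at near end)
b2 →J1  (Se1 (Se) sets effort on bond)
b0 →J2  (J1: bond 2 brought effort, rest push out)
b3 →I1  (J1: bond 2 brought effort, rest push out)
b4 →J2  (1-jn J2 has f-setter on 1)
b5 →J2  (common-f at J2 fixed by 1)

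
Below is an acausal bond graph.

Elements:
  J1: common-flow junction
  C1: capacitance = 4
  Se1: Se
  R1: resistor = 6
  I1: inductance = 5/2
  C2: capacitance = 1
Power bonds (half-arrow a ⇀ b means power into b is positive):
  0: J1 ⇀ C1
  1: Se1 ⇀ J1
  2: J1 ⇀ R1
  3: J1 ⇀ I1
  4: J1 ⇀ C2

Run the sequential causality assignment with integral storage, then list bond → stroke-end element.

bond 1 stroke at J1  (Se1 (Se) sets effort on bond)
bond 0 stroke at J1  (C1 integral (e out))
bond 3 stroke at I1  (I1: I, integral causality)
bond 2 stroke at J1  (1-jn J1 has f-setter on 3)
bond 4 stroke at J1  (J1 flow already set via bond 3)

β0 stroke at J1
β1 stroke at J1
β2 stroke at J1
β3 stroke at I1
β4 stroke at J1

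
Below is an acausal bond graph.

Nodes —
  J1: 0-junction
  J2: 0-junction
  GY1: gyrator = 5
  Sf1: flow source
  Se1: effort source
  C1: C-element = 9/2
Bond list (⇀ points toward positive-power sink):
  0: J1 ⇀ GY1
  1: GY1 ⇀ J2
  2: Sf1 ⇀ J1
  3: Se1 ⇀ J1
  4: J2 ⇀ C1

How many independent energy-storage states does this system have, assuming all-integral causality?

bond 2 →Sf1  (source Sf1 imposes f)
bond 3 →J1  (Se1 fixes effort; stroke away)
bond 0 →GY1  (J1 effort already set via bond 3)
bond 1 →GY1  (GY GY1: same side as bond 0)
bond 4 →J2  (J2 needs exactly one e-in)

1  (C1 all integral)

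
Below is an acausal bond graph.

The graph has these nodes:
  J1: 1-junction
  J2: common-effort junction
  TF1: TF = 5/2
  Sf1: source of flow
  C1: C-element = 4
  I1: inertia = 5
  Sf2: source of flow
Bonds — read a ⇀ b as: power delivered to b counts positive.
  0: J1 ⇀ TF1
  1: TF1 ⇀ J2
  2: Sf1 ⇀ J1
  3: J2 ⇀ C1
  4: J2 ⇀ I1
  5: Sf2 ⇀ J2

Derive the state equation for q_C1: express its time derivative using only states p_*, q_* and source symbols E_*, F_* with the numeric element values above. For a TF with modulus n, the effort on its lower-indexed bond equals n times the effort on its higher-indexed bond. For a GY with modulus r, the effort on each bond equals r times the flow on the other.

dq_C1/dt = 5*F_Sf1/2 + F_Sf2 - p_I1/5

bond 2 stroke at Sf1  (Sf1: flow source, stroke at near end)
bond 5 stroke at Sf2  (Sf2 (Sf) sets flow on bond)
bond 0 stroke at J1  (1-jn J1 has f-setter on 2)
bond 1 stroke at TF1  (TF1: transformer flips bond 0)
bond 3 stroke at J2  (C1 integral (e out))
bond 4 stroke at I1  (0-jn J2 has e-setter on 3)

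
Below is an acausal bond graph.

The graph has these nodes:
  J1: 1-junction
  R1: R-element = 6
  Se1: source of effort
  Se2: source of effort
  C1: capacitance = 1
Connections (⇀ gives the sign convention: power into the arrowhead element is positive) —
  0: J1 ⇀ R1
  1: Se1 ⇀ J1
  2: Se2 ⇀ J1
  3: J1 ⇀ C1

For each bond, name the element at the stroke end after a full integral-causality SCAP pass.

b0 |R1
b1 |J1
b2 |J1
b3 |J1

b1 stroke at J1  (source Se1 imposes e)
b2 stroke at J1  (source Se2 imposes e)
b3 stroke at J1  (C1 integral (e out))
b0 stroke at R1  (only one flow-in slot at J1)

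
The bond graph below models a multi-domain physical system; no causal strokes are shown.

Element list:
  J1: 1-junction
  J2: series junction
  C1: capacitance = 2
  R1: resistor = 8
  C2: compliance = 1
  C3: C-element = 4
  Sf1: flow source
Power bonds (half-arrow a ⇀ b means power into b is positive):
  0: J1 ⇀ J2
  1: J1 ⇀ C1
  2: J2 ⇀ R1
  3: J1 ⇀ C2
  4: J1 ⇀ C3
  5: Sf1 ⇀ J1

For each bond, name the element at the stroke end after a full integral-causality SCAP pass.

bond 0 stroke at J1
bond 1 stroke at J1
bond 2 stroke at J2
bond 3 stroke at J1
bond 4 stroke at J1
bond 5 stroke at Sf1

#5 stroke→Sf1  (Sf1 fixes flow; stroke at Sf1)
#0 stroke→J1  (J1 flow already set via bond 5)
#1 stroke→J1  (common-f at J1 fixed by 5)
#3 stroke→J1  (J1 flow already set via bond 5)
#4 stroke→J1  (J1: bond 5 brought flow, rest push out)
#2 stroke→J2  (J2 flow already set via bond 0)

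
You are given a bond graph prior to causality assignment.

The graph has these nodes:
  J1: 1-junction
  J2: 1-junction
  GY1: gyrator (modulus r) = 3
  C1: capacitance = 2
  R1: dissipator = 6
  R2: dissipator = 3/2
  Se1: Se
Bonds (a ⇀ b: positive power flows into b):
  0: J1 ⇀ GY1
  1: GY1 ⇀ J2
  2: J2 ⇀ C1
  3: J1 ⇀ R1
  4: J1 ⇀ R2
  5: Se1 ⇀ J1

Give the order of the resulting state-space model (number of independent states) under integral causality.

1  (C1 all integral)

#5 →J1  (Se1 (Se) sets effort on bond)
#2 →J2  (C1: C, integral causality)
#1 →GY1  (closing 1-jn rule on J2)
#0 →GY1  (GY1: gyrator matches bond 1)
#3 →J1  (1-jn J1 has f-setter on 0)
#4 →J1  (J1 flow already set via bond 0)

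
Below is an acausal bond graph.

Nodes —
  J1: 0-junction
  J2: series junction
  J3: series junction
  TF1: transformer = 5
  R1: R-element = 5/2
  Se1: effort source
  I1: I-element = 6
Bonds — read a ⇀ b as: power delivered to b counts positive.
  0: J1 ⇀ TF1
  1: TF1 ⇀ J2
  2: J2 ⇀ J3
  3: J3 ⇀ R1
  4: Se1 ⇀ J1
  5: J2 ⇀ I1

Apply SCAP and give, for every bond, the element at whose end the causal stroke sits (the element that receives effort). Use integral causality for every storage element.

bond 0 →TF1
bond 1 →J2
bond 2 →J2
bond 3 →J3
bond 4 →J1
bond 5 →I1

bond 4 |J1  (Se1 (Se) sets effort on bond)
bond 0 |TF1  (0-jn J1 has e-setter on 4)
bond 1 |J2  (through TF1, causality passes straight; one stroke at TF1)
bond 5 |I1  (I1 outputs flow p/I1)
bond 2 |J2  (J2: bond 5 brought flow, rest push out)
bond 3 |J3  (1-jn J3 has f-setter on 2)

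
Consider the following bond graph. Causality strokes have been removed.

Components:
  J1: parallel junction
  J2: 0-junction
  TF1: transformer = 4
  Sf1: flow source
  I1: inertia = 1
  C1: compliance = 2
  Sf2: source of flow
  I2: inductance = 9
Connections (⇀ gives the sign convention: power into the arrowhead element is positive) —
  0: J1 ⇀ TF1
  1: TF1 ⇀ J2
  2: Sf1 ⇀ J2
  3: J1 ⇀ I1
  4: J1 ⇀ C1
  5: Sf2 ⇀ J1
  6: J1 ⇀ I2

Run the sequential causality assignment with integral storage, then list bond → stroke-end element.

bond 2 |Sf1  (source Sf1 imposes f)
bond 5 |Sf2  (Sf2: flow source, stroke at near end)
bond 1 |J2  (only one effort-in slot at J2)
bond 0 |TF1  (TF TF1: opposite of bond 1)
bond 3 |I1  (I1 integral (f out))
bond 4 |J1  (C1: C, integral causality)
bond 6 |I2  (0-jn J1 has e-setter on 4)

β0 stroke→TF1
β1 stroke→J2
β2 stroke→Sf1
β3 stroke→I1
β4 stroke→J1
β5 stroke→Sf2
β6 stroke→I2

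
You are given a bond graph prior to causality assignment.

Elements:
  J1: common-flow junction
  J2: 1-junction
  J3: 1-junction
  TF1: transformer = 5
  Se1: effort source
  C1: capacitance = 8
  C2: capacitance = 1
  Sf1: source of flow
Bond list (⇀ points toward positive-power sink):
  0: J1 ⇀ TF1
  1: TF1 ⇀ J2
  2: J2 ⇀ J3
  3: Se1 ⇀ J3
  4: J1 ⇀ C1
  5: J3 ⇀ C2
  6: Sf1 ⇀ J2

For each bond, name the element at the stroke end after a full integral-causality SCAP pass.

bond 0 stroke at TF1
bond 1 stroke at J2
bond 2 stroke at J2
bond 3 stroke at J3
bond 4 stroke at J1
bond 5 stroke at J3
bond 6 stroke at Sf1

bond 3 stroke→J3  (Se1 (Se) sets effort on bond)
bond 6 stroke→Sf1  (Sf1 fixes flow; stroke at Sf1)
bond 1 stroke→J2  (1-jn J2 has f-setter on 6)
bond 2 stroke→J2  (1-jn J2 has f-setter on 6)
bond 5 stroke→J3  (common-f at J3 fixed by 2)
bond 0 stroke→TF1  (TF1: transformer flips bond 1)
bond 4 stroke→J1  (J1 flow already set via bond 0)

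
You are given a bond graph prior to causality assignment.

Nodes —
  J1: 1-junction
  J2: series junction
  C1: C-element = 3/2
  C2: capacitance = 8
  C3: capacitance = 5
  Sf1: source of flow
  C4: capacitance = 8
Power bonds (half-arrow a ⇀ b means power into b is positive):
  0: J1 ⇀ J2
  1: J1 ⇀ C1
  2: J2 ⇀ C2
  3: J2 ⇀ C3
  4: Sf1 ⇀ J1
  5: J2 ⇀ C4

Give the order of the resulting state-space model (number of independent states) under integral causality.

β4 stroke→Sf1  (source Sf1 imposes f)
β0 stroke→J1  (J1 flow already set via bond 4)
β1 stroke→J1  (J1 flow already set via bond 4)
β2 stroke→J2  (common-f at J2 fixed by 0)
β3 stroke→J2  (J2: bond 0 brought flow, rest push out)
β5 stroke→J2  (J2 flow already set via bond 0)

4  (C1, C2, C3, C4 all integral)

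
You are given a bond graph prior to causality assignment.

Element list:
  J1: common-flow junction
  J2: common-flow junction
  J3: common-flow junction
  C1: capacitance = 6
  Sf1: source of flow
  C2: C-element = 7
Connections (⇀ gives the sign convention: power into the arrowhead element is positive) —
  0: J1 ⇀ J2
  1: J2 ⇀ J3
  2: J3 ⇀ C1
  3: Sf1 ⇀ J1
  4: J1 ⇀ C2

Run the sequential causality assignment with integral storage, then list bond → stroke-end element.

#0 |J1
#1 |J2
#2 |J3
#3 |Sf1
#4 |J1

b3 →Sf1  (Sf1 (Sf) sets flow on bond)
b0 →J1  (common-f at J1 fixed by 3)
b4 →J1  (J1: bond 3 brought flow, rest push out)
b1 →J2  (common-f at J2 fixed by 0)
b2 →J3  (J3 flow already set via bond 1)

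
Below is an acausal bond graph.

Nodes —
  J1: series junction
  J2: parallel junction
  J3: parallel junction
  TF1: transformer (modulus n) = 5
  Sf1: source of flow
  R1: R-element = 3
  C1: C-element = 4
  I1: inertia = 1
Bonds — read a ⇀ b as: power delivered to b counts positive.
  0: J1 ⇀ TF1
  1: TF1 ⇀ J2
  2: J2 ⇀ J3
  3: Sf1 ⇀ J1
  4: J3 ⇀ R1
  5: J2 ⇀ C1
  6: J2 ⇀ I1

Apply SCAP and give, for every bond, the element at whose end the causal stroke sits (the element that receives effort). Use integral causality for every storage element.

β3 stroke at Sf1  (Sf1: flow source, stroke at near end)
β0 stroke at J1  (common-f at J1 fixed by 3)
β1 stroke at TF1  (through TF1, causality passes straight; one stroke at TF1)
β5 stroke at J2  (prefer integral on C1)
β2 stroke at J3  (0-jn J2 has e-setter on 5)
β6 stroke at I1  (J2 effort already set via bond 5)
β4 stroke at R1  (common-e at J3 fixed by 2)

β0 stroke→J1
β1 stroke→TF1
β2 stroke→J3
β3 stroke→Sf1
β4 stroke→R1
β5 stroke→J2
β6 stroke→I1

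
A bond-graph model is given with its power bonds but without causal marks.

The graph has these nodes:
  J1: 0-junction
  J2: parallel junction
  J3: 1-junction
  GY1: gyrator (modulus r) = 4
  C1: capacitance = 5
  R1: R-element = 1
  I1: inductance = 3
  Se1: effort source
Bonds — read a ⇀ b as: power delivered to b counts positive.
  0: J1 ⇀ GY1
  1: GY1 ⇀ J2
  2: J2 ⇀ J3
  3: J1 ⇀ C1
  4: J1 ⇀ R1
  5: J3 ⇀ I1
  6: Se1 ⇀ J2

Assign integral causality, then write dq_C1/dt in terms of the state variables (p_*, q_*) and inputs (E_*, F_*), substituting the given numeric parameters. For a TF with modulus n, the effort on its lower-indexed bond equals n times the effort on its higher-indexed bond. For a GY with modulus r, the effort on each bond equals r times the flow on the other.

dq_C1/dt = -E_Se1/4 - q_C1/5

β6 |J2  (Se1: effort source, stroke at far end)
β1 |GY1  (J2: bond 6 brought effort, rest push out)
β2 |J3  (J2: bond 6 brought effort, rest push out)
β5 |I1  (J3 needs exactly one f-in)
β0 |GY1  (GY1 both-in/both-out from 1)
β3 |J1  (C1 integral (e out))
β4 |R1  (J1 effort already set via bond 3)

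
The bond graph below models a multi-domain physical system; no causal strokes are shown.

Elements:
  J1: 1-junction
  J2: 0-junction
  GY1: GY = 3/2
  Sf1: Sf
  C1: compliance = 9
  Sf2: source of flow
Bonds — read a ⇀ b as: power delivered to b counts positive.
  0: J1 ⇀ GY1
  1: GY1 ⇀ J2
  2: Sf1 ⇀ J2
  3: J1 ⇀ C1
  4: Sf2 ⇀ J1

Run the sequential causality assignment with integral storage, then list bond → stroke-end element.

bond 0 →J1
bond 1 →J2
bond 2 →Sf1
bond 3 →J1
bond 4 →Sf2

b2 stroke at Sf1  (Sf1 fixes flow; stroke at Sf1)
b4 stroke at Sf2  (source Sf2 imposes f)
b0 stroke at J1  (common-f at J1 fixed by 4)
b3 stroke at J1  (common-f at J1 fixed by 4)
b1 stroke at J2  (J2: last free bond brings effort in)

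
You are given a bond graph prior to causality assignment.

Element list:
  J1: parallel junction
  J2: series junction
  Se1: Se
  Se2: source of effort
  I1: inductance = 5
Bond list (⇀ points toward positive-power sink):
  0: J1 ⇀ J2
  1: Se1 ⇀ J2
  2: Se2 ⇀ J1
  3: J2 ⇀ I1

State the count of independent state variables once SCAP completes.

1  (I1 all integral)

β1 stroke at J2  (Se1 (Se) sets effort on bond)
β2 stroke at J1  (Se2: effort source, stroke at far end)
β0 stroke at J2  (J1 effort already set via bond 2)
β3 stroke at I1  (closing 1-jn rule on J2)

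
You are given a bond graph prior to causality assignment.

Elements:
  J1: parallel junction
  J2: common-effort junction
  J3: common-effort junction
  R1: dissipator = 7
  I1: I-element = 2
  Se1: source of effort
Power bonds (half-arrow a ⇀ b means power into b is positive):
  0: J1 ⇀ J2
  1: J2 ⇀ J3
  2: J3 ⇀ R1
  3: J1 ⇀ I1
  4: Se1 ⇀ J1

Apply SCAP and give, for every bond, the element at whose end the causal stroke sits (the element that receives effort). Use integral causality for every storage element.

bond 4 |J1  (Se1 (Se) sets effort on bond)
bond 0 |J2  (J1 effort already set via bond 4)
bond 3 |I1  (common-e at J1 fixed by 4)
bond 1 |J3  (0-jn J2 has e-setter on 0)
bond 2 |R1  (0-jn J3 has e-setter on 1)

#0 |J2
#1 |J3
#2 |R1
#3 |I1
#4 |J1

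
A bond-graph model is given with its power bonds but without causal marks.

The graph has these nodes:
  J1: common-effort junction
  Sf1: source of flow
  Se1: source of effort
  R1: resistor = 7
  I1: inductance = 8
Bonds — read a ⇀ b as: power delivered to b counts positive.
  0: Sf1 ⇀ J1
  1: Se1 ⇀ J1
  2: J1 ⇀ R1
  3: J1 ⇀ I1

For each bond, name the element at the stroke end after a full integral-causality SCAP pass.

#0 →Sf1  (source Sf1 imposes f)
#1 →J1  (Se1: effort source, stroke at far end)
#2 →R1  (J1: bond 1 brought effort, rest push out)
#3 →I1  (J1: bond 1 brought effort, rest push out)

β0 |Sf1
β1 |J1
β2 |R1
β3 |I1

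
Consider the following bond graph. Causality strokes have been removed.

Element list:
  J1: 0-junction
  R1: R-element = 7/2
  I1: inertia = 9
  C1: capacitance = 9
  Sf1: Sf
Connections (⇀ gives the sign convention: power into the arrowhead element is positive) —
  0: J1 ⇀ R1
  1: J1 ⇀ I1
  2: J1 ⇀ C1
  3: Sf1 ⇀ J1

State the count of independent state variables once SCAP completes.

2  (C1, I1 all integral)

#3 →Sf1  (Sf1: flow source, stroke at near end)
#1 →I1  (prefer integral on I1)
#2 →J1  (prefer integral on C1)
#0 →R1  (common-e at J1 fixed by 2)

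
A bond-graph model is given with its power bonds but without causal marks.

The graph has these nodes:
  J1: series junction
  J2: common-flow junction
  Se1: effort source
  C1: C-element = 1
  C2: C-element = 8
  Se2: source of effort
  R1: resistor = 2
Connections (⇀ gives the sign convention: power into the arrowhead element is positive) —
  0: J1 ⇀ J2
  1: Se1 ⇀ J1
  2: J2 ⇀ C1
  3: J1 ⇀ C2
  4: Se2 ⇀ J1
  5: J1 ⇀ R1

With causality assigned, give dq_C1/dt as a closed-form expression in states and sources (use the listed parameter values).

dq_C1/dt = E_Se1/2 + E_Se2/2 - q_C1/2 - q_C2/16

bond 1 |J1  (Se1 (Se) sets effort on bond)
bond 4 |J1  (source Se2 imposes e)
bond 2 |J2  (C1 outputs effort q/C1)
bond 0 |J1  (J2: last free bond brings flow in)
bond 3 |J1  (C2 outputs effort q/C2)
bond 5 |R1  (J1: last free bond brings flow in)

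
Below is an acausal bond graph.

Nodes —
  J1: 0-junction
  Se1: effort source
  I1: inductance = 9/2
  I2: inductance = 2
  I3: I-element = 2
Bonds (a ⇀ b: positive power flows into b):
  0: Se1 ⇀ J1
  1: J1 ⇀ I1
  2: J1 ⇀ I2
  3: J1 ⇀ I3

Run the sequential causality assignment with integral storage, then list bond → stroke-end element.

#0 |J1  (Se1 fixes effort; stroke away)
#1 |I1  (J1: bond 0 brought effort, rest push out)
#2 |I2  (J1: bond 0 brought effort, rest push out)
#3 |I3  (common-e at J1 fixed by 0)

#0 |J1
#1 |I1
#2 |I2
#3 |I3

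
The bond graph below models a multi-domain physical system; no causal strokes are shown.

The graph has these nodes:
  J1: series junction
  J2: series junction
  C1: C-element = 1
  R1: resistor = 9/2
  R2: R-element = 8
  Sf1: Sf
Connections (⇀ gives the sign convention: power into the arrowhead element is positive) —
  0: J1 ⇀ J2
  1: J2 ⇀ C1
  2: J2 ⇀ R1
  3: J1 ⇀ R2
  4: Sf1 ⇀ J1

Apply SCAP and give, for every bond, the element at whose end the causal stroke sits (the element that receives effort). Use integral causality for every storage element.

β0 |J1
β1 |J2
β2 |J2
β3 |J1
β4 |Sf1

b4 |Sf1  (Sf1: flow source, stroke at near end)
b0 |J1  (J1 flow already set via bond 4)
b3 |J1  (common-f at J1 fixed by 4)
b1 |J2  (1-jn J2 has f-setter on 0)
b2 |J2  (common-f at J2 fixed by 0)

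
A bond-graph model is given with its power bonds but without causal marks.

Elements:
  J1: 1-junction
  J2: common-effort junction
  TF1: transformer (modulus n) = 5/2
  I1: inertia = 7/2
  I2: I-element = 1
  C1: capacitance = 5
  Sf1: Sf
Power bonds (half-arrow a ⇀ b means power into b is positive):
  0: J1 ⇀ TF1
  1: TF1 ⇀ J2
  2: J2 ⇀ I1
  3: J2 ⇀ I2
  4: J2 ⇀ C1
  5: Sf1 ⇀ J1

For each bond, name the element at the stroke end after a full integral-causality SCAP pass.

#5 stroke at Sf1  (Sf1 fixes flow; stroke at Sf1)
#0 stroke at J1  (common-f at J1 fixed by 5)
#1 stroke at TF1  (through TF1, causality passes straight; one stroke at TF1)
#2 stroke at I1  (I1 integral (f out))
#3 stroke at I2  (prefer integral on I2)
#4 stroke at J2  (J2: last free bond brings effort in)

bond 0 |J1
bond 1 |TF1
bond 2 |I1
bond 3 |I2
bond 4 |J2
bond 5 |Sf1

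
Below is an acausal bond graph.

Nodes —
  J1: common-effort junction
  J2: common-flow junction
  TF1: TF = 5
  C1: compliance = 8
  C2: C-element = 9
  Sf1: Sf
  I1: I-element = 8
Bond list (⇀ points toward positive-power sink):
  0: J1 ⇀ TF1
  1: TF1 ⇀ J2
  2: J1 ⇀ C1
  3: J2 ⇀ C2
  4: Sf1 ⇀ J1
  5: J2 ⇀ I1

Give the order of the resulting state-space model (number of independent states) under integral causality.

#4 →Sf1  (Sf1: flow source, stroke at near end)
#2 →J1  (prefer integral on C1)
#0 →TF1  (0-jn J1 has e-setter on 2)
#1 →J2  (TF1: transformer flips bond 0)
#3 →J2  (C2 integral (e out))
#5 →I1  (J2 needs exactly one f-in)

3  (C1, C2, I1 all integral)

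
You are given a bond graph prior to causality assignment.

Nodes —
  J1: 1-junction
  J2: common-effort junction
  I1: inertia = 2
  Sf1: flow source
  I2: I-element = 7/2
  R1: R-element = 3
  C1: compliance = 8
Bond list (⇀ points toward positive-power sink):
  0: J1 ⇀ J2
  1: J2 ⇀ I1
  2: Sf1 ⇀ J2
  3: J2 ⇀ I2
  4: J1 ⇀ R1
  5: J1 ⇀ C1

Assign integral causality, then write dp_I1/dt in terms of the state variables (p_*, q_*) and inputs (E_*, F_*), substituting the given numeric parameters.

dp_I1/dt = 3*F_Sf1 - 3*p_I1/2 - 6*p_I2/7 - q_C1/8

b2 stroke at Sf1  (Sf1 fixes flow; stroke at Sf1)
b1 stroke at I1  (I1 outputs flow p/I1)
b3 stroke at I2  (I2: I, integral causality)
b0 stroke at J2  (only one effort-in slot at J2)
b4 stroke at J1  (common-f at J1 fixed by 0)
b5 stroke at J1  (1-jn J1 has f-setter on 0)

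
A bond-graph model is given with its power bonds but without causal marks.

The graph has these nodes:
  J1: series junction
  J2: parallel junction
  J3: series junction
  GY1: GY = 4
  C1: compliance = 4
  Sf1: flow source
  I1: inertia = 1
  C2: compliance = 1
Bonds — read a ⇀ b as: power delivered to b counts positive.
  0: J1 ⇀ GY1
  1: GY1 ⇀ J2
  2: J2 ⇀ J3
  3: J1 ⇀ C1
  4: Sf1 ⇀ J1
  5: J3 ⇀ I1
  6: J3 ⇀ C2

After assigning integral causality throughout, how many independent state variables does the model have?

bond 4 stroke at Sf1  (Sf1 (Sf) sets flow on bond)
bond 0 stroke at J1  (J1: bond 4 brought flow, rest push out)
bond 3 stroke at J1  (J1: bond 4 brought flow, rest push out)
bond 1 stroke at J2  (GY GY1: same side as bond 0)
bond 2 stroke at J3  (common-e at J2 fixed by 1)
bond 5 stroke at I1  (prefer integral on I1)
bond 6 stroke at J3  (common-f at J3 fixed by 5)

3  (C1, C2, I1 all integral)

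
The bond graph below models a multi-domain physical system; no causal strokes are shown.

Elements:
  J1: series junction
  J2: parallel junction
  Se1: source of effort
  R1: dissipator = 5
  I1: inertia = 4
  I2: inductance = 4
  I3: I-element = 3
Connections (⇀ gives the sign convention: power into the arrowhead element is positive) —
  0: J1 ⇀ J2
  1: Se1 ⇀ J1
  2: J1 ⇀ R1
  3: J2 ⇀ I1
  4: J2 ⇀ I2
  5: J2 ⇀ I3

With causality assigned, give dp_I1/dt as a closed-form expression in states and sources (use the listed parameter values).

bond 1 |J1  (Se1 (Se) sets effort on bond)
bond 3 |I1  (I1 outputs flow p/I1)
bond 4 |I2  (I2 integral (f out))
bond 5 |I3  (I3: I, integral causality)
bond 0 |J2  (only one effort-in slot at J2)
bond 2 |J1  (J1: bond 0 brought flow, rest push out)

dp_I1/dt = E_Se1 - 5*p_I1/4 - 5*p_I2/4 - 5*p_I3/3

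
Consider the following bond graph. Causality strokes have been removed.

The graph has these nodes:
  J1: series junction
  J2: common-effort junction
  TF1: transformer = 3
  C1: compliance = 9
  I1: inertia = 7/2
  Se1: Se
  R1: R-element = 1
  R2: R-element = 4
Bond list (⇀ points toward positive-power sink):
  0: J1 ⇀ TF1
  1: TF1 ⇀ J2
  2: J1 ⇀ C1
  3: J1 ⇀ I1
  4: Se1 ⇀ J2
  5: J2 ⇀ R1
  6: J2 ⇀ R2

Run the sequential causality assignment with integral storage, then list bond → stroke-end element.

b0 |J1
b1 |TF1
b2 |J1
b3 |I1
b4 |J2
b5 |R1
b6 |R2

β4 |J2  (source Se1 imposes e)
β1 |TF1  (0-jn J2 has e-setter on 4)
β5 |R1  (0-jn J2 has e-setter on 4)
β6 |R2  (J2 effort already set via bond 4)
β0 |J1  (TF1 one-in-one-out from 1)
β2 |J1  (C1 outputs effort q/C1)
β3 |I1  (J1: last free bond brings flow in)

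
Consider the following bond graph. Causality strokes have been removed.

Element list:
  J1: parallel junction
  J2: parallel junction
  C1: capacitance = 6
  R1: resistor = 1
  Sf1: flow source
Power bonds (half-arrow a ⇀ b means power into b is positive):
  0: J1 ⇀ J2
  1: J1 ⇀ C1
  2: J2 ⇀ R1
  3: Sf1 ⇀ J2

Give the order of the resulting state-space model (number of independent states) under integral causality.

#3 stroke at Sf1  (source Sf1 imposes f)
#1 stroke at J1  (C1 integral (e out))
#0 stroke at J2  (J1: bond 1 brought effort, rest push out)
#2 stroke at R1  (common-e at J2 fixed by 0)

1  (C1 all integral)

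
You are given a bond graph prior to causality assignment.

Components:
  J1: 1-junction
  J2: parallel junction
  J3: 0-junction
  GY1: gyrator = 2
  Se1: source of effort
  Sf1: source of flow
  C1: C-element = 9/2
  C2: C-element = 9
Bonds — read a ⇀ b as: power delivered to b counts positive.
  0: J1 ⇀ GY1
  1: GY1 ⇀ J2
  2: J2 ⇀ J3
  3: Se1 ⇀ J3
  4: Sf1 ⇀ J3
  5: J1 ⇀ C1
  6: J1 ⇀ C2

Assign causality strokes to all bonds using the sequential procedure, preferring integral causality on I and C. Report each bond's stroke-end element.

#0 →GY1
#1 →GY1
#2 →J2
#3 →J3
#4 →Sf1
#5 →J1
#6 →J1

β3 stroke at J3  (Se1: effort source, stroke at far end)
β4 stroke at Sf1  (Sf1: flow source, stroke at near end)
β2 stroke at J2  (J3 effort already set via bond 3)
β1 stroke at GY1  (0-jn J2 has e-setter on 2)
β0 stroke at GY1  (GY1 both-in/both-out from 1)
β5 stroke at J1  (common-f at J1 fixed by 0)
β6 stroke at J1  (1-jn J1 has f-setter on 0)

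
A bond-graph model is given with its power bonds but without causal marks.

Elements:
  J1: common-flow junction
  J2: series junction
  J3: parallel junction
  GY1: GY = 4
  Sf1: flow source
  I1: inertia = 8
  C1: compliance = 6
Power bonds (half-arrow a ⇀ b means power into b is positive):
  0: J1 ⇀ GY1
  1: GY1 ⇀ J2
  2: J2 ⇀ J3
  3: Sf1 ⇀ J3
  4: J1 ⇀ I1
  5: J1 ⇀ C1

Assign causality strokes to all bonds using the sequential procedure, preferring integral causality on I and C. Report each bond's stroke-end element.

bond 0 stroke at J1
bond 1 stroke at J2
bond 2 stroke at J3
bond 3 stroke at Sf1
bond 4 stroke at I1
bond 5 stroke at J1

β3 →Sf1  (Sf1 (Sf) sets flow on bond)
β2 →J3  (closing 0-jn rule on J3)
β1 →J2  (1-jn J2 has f-setter on 2)
β0 →J1  (GY GY1: same side as bond 1)
β4 →I1  (I1 outputs flow p/I1)
β5 →J1  (J1 flow already set via bond 4)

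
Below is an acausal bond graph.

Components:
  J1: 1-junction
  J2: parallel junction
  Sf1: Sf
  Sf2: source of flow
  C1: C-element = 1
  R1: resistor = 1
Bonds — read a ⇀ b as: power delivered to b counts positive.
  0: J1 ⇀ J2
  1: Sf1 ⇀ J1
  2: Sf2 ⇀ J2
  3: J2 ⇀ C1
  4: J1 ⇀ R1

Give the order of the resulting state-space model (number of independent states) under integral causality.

1  (C1 all integral)

#1 |Sf1  (Sf1 (Sf) sets flow on bond)
#2 |Sf2  (source Sf2 imposes f)
#0 |J1  (1-jn J1 has f-setter on 1)
#4 |J1  (J1 flow already set via bond 1)
#3 |J2  (J2 needs exactly one e-in)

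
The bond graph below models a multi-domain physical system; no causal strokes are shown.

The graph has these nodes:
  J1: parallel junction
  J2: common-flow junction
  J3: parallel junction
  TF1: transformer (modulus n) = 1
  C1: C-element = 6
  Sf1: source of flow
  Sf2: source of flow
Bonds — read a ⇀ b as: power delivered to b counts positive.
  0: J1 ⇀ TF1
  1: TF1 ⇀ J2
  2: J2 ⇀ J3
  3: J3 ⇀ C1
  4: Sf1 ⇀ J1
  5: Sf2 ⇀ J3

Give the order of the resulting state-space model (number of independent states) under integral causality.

1  (C1 all integral)

β4 stroke→Sf1  (Sf1 fixes flow; stroke at Sf1)
β5 stroke→Sf2  (Sf2 (Sf) sets flow on bond)
β0 stroke→J1  (only one effort-in slot at J1)
β1 stroke→TF1  (TF TF1: opposite of bond 0)
β2 stroke→J2  (common-f at J2 fixed by 1)
β3 stroke→J3  (closing 0-jn rule on J3)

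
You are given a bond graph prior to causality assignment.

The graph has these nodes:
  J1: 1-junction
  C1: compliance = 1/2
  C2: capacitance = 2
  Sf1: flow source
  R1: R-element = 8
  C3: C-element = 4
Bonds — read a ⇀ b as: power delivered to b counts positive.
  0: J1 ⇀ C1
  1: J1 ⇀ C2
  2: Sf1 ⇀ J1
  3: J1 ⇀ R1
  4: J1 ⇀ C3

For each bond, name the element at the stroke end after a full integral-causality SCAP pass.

β0 |J1
β1 |J1
β2 |Sf1
β3 |J1
β4 |J1

β2 →Sf1  (Sf1 fixes flow; stroke at Sf1)
β0 →J1  (J1 flow already set via bond 2)
β1 →J1  (1-jn J1 has f-setter on 2)
β3 →J1  (J1 flow already set via bond 2)
β4 →J1  (common-f at J1 fixed by 2)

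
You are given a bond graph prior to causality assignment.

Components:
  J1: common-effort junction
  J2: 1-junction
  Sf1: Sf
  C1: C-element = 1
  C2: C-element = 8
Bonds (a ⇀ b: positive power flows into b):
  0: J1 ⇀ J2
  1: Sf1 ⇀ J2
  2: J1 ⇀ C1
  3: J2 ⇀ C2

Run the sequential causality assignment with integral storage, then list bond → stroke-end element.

β0 stroke→J2
β1 stroke→Sf1
β2 stroke→J1
β3 stroke→J2

#1 |Sf1  (Sf1 (Sf) sets flow on bond)
#0 |J2  (J2 flow already set via bond 1)
#3 |J2  (J2: bond 1 brought flow, rest push out)
#2 |J1  (closing 0-jn rule on J1)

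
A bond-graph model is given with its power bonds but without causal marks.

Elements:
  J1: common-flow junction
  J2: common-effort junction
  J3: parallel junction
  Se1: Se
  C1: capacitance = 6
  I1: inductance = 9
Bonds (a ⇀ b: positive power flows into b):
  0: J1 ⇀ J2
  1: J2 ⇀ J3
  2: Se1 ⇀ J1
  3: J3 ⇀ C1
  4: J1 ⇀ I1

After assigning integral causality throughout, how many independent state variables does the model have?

2  (C1, I1 all integral)

#2 →J1  (source Se1 imposes e)
#3 →J3  (C1 integral (e out))
#1 →J2  (J3 effort already set via bond 3)
#0 →J1  (J2: bond 1 brought effort, rest push out)
#4 →I1  (J1 needs exactly one f-in)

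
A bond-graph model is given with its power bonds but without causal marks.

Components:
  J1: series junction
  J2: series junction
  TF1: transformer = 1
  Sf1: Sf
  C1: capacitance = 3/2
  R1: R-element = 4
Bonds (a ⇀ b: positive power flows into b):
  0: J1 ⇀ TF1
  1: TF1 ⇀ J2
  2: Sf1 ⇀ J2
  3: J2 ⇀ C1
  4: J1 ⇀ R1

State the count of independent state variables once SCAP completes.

β2 →Sf1  (Sf1: flow source, stroke at near end)
β1 →J2  (common-f at J2 fixed by 2)
β3 →J2  (J2: bond 2 brought flow, rest push out)
β0 →TF1  (TF TF1: opposite of bond 1)
β4 →J1  (J1: bond 0 brought flow, rest push out)

1  (C1 all integral)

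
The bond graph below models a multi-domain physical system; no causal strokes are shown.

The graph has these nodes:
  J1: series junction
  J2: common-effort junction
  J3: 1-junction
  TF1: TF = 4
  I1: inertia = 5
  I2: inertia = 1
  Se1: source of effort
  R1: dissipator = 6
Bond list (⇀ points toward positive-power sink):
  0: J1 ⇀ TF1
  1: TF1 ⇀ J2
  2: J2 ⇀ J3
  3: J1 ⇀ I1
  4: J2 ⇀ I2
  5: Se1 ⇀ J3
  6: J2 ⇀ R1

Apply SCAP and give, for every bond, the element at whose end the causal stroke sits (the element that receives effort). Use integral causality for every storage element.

β5 stroke→J3  (source Se1 imposes e)
β2 stroke→J2  (J3: last free bond brings flow in)
β1 stroke→TF1  (0-jn J2 has e-setter on 2)
β4 stroke→I2  (common-e at J2 fixed by 2)
β6 stroke→R1  (J2 effort already set via bond 2)
β0 stroke→J1  (TF1 one-in-one-out from 1)
β3 stroke→I1  (J1 needs exactly one f-in)

bond 0 stroke at J1
bond 1 stroke at TF1
bond 2 stroke at J2
bond 3 stroke at I1
bond 4 stroke at I2
bond 5 stroke at J3
bond 6 stroke at R1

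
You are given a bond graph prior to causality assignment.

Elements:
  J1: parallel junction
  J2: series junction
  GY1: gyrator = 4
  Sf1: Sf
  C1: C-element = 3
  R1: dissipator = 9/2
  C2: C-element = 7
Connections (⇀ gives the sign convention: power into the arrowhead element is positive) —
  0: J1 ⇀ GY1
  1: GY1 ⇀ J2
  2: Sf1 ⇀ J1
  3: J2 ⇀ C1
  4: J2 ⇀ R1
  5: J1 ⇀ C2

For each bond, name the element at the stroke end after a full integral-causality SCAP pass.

#0 stroke at GY1
#1 stroke at GY1
#2 stroke at Sf1
#3 stroke at J2
#4 stroke at J2
#5 stroke at J1

bond 2 →Sf1  (Sf1: flow source, stroke at near end)
bond 3 →J2  (C1 integral (e out))
bond 5 →J1  (C2 integral (e out))
bond 0 →GY1  (0-jn J1 has e-setter on 5)
bond 1 →GY1  (GY1: gyrator matches bond 0)
bond 4 →J2  (1-jn J2 has f-setter on 1)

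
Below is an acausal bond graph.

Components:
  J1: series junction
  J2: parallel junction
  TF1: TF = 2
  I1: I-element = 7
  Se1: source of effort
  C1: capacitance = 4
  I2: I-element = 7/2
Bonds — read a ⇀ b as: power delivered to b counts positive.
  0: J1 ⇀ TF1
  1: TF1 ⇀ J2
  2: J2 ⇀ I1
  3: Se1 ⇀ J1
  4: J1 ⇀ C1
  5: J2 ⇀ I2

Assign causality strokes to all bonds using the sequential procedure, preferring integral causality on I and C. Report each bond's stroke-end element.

b3 |J1  (Se1: effort source, stroke at far end)
b2 |I1  (I1 outputs flow p/I1)
b4 |J1  (prefer integral on C1)
b0 |TF1  (closing 1-jn rule on J1)
b1 |J2  (TF1 one-in-one-out from 0)
b5 |I2  (J2: bond 1 brought effort, rest push out)

bond 0 stroke→TF1
bond 1 stroke→J2
bond 2 stroke→I1
bond 3 stroke→J1
bond 4 stroke→J1
bond 5 stroke→I2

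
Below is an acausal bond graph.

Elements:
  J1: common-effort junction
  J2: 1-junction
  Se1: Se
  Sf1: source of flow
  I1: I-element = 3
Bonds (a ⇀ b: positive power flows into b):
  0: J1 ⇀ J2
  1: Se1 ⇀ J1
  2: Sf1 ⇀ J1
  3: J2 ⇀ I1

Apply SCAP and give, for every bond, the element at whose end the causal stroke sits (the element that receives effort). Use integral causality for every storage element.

bond 1 |J1  (Se1: effort source, stroke at far end)
bond 2 |Sf1  (source Sf1 imposes f)
bond 0 |J2  (J1: bond 1 brought effort, rest push out)
bond 3 |I1  (J2 needs exactly one f-in)

bond 0 |J2
bond 1 |J1
bond 2 |Sf1
bond 3 |I1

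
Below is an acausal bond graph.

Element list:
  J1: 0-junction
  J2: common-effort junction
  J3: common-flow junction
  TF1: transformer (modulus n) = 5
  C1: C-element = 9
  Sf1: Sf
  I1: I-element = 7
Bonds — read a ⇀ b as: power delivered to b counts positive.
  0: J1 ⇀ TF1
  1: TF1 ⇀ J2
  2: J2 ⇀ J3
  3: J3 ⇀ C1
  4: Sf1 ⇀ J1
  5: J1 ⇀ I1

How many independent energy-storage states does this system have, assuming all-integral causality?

2  (C1, I1 all integral)

bond 4 |Sf1  (Sf1 fixes flow; stroke at Sf1)
bond 3 |J3  (prefer integral on C1)
bond 2 |J2  (only one flow-in slot at J3)
bond 1 |TF1  (0-jn J2 has e-setter on 2)
bond 0 |J1  (TF1: transformer flips bond 1)
bond 5 |I1  (0-jn J1 has e-setter on 0)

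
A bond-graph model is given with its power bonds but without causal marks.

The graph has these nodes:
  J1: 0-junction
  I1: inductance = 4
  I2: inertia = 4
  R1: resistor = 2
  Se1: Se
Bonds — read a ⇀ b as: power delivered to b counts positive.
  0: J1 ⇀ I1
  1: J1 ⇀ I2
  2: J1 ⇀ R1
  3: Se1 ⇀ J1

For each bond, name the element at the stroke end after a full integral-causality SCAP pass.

b3 →J1  (Se1 (Se) sets effort on bond)
b0 →I1  (J1 effort already set via bond 3)
b1 →I2  (J1 effort already set via bond 3)
b2 →R1  (0-jn J1 has e-setter on 3)

b0 stroke at I1
b1 stroke at I2
b2 stroke at R1
b3 stroke at J1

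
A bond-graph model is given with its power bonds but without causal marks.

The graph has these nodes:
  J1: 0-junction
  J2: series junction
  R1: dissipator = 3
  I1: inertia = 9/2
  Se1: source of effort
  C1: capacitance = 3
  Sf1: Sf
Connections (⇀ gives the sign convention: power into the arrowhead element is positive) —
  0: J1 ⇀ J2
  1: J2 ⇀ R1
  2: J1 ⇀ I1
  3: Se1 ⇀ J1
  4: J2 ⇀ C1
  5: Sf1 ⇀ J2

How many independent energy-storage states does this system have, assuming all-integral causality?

2  (C1, I1 all integral)

bond 3 stroke→J1  (Se1 (Se) sets effort on bond)
bond 5 stroke→Sf1  (Sf1 fixes flow; stroke at Sf1)
bond 0 stroke→J2  (J1: bond 3 brought effort, rest push out)
bond 2 stroke→I1  (J1 effort already set via bond 3)
bond 1 stroke→J2  (J2: bond 5 brought flow, rest push out)
bond 4 stroke→J2  (common-f at J2 fixed by 5)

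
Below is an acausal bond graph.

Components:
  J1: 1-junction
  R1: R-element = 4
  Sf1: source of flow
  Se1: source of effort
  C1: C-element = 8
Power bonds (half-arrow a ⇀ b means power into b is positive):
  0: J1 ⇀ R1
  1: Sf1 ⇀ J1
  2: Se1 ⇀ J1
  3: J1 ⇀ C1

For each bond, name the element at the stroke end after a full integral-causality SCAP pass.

#1 stroke at Sf1  (Sf1 (Sf) sets flow on bond)
#2 stroke at J1  (source Se1 imposes e)
#0 stroke at J1  (common-f at J1 fixed by 1)
#3 stroke at J1  (common-f at J1 fixed by 1)

#0 stroke→J1
#1 stroke→Sf1
#2 stroke→J1
#3 stroke→J1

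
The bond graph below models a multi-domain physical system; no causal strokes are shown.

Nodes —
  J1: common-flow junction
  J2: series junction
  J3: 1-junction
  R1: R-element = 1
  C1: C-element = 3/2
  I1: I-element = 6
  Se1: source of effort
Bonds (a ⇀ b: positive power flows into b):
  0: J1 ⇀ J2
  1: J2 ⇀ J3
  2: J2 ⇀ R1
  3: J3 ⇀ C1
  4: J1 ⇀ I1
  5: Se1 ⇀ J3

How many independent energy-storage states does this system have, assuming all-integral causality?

b5 |J3  (Se1 (Se) sets effort on bond)
b3 |J3  (C1 integral (e out))
b1 |J2  (J3 needs exactly one f-in)
b4 |I1  (I1: I, integral causality)
b0 |J1  (J1 flow already set via bond 4)
b2 |J2  (J2 flow already set via bond 0)

2  (C1, I1 all integral)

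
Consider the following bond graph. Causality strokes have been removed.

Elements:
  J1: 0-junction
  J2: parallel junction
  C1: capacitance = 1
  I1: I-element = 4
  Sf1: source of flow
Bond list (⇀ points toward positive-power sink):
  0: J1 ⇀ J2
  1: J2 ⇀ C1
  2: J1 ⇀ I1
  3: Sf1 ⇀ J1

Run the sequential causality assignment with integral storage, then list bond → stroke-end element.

b0 stroke at J1
b1 stroke at J2
b2 stroke at I1
b3 stroke at Sf1

b3 stroke→Sf1  (source Sf1 imposes f)
b1 stroke→J2  (C1: C, integral causality)
b0 stroke→J1  (common-e at J2 fixed by 1)
b2 stroke→I1  (J1 effort already set via bond 0)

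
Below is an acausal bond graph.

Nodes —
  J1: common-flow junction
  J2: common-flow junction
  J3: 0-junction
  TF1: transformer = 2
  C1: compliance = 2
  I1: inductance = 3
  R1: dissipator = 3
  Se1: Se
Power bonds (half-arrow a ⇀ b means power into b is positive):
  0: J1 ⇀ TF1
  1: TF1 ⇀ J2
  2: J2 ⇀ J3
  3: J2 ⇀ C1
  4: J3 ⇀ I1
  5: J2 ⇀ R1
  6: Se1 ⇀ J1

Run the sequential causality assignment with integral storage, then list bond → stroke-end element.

β0 stroke at TF1
β1 stroke at J2
β2 stroke at J3
β3 stroke at J2
β4 stroke at I1
β5 stroke at J2
β6 stroke at J1

bond 6 |J1  (Se1 fixes effort; stroke away)
bond 0 |TF1  (closing 1-jn rule on J1)
bond 1 |J2  (TF TF1: opposite of bond 0)
bond 3 |J2  (C1: C, integral causality)
bond 4 |I1  (I1 integral (f out))
bond 2 |J3  (closing 0-jn rule on J3)
bond 5 |J2  (J2 flow already set via bond 2)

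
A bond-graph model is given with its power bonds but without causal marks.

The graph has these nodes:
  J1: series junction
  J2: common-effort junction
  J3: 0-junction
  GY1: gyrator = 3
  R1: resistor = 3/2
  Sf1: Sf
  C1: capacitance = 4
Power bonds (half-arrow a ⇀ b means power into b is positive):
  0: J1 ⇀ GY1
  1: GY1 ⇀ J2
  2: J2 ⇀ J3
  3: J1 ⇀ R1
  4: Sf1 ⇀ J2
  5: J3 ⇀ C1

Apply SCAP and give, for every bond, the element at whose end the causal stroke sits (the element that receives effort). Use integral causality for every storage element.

b4 stroke→Sf1  (Sf1 (Sf) sets flow on bond)
b5 stroke→J3  (prefer integral on C1)
b2 stroke→J2  (J3 effort already set via bond 5)
b1 stroke→GY1  (J2 effort already set via bond 2)
b0 stroke→GY1  (GY1: gyrator matches bond 1)
b3 stroke→J1  (J1 flow already set via bond 0)

β0 stroke→GY1
β1 stroke→GY1
β2 stroke→J2
β3 stroke→J1
β4 stroke→Sf1
β5 stroke→J3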